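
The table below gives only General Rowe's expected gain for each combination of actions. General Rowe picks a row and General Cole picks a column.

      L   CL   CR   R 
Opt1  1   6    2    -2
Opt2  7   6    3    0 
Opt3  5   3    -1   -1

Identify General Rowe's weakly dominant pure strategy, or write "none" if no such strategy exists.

Opt2 vs Opt1: L: 7>1, CL: 6=6, CR: 3>2, R: 0>-2.
Opt2 vs Opt3: L: 7>5, CL: 6>3, CR: 3>-1, R: 0>-1.
Opt2 is at least as good as every other strategy against every opponent action, so it is weakly dominant.

Opt2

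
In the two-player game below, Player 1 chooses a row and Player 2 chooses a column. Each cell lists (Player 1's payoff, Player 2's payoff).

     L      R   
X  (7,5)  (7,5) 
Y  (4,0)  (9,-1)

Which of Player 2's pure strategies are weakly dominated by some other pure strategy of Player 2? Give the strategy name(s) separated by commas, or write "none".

L: no other strategy beats it everywhere (R at Y (0>-1)).
R is weakly dominated by L (X: 5=5, Y: 0>-1).

R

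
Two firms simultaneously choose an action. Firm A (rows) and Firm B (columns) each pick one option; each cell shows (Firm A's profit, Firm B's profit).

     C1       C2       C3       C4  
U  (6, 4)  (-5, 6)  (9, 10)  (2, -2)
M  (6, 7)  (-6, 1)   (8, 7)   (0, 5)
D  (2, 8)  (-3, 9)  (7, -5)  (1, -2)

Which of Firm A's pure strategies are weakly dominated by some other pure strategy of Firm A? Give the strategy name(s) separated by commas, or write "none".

M

Nothing dominates U: M at C2 (-5>-6); D at C1 (6>2).
U weakly dominates M — C1: 6=6, C2: -5>-6, C3: 9>8, C4: 2>0.
D is not dominated — it holds its own against U at C2 (-3>-5); M at C2 (-3>-6).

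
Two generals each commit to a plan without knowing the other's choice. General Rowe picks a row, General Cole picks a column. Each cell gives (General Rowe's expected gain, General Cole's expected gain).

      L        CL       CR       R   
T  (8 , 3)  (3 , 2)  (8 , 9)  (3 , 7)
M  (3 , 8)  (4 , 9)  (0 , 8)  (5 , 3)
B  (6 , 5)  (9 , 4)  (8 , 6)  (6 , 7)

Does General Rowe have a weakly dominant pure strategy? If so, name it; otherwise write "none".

none

T fails to dominate M at CL (3<4).
M fails to dominate T at L (3<8).
B fails to dominate T at L (6<8).
No single strategy dominates all the others.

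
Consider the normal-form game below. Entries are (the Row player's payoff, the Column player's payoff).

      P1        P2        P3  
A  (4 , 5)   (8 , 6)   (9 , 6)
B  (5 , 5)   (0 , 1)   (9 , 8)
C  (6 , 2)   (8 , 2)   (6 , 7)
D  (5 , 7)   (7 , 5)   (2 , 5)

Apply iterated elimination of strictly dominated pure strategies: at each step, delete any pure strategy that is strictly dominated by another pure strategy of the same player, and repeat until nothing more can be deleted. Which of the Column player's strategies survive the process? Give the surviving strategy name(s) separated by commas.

Row D is eliminated: C beats it against every remaining column (P1: 6>5, P2: 8>7, P3: 6>2).
For the Column player, P3 strictly dominates P1 on the remaining rows (A: 6>5, B: 8>5, C: 7>2); eliminate P1.
Among the remaining strategies, none is strictly dominated by another pure strategy of the same player, so the elimination stops.
Surviving strategies — the Row player: {A, B, C}; the Column player: {P2, P3}.

P2, P3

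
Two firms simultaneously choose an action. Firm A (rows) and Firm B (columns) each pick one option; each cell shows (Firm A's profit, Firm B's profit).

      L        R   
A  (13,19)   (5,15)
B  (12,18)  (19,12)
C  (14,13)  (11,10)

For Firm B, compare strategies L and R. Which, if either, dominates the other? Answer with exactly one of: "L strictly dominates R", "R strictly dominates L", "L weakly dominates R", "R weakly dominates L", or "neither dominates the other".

Compare L to R across each opponent action: A: 19>15, B: 18>12, C: 13>10.
Every comparison favours L, so L strictly dominates R.

L strictly dominates R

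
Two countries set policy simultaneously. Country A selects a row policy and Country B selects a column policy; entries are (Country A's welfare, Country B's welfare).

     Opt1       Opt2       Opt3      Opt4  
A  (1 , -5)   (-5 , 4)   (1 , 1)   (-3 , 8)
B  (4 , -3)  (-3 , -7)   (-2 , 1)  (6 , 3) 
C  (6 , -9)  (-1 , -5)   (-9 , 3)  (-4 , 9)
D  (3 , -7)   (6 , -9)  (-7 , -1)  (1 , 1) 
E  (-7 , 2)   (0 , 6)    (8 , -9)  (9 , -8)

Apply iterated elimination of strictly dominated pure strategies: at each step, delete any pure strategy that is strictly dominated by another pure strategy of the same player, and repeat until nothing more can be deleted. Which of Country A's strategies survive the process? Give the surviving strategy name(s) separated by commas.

B, C, D, E

Country B's strategy Opt3 is strictly dominated by Opt4 (A: 8>1, B: 3>1, C: 9>3, D: 1>-1, E: -8>-9) and is removed.
Country A's strategy A is strictly dominated by B (Opt1: 4>1, Opt2: -3>-5, Opt4: 6>-3) and is removed.
Among the remaining strategies, none is strictly dominated by another pure strategy of the same player, so the elimination stops.
Surviving strategies — Country A: {B, C, D, E}; Country B: {Opt1, Opt2, Opt4}.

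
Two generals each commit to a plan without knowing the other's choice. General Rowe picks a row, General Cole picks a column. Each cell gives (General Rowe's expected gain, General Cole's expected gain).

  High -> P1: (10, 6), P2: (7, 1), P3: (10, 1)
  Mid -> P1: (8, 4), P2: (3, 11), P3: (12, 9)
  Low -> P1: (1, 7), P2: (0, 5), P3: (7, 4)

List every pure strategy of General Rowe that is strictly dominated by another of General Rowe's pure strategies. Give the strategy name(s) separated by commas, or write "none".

Low

High: no other strategy beats it everywhere (Mid at P1 (10>8); Low at P1 (10>1)).
Nothing dominates Mid: High at P3 (12>10); Low at P1 (8>1).
High strictly dominates Low — P1: 10>1, P2: 7>0, P3: 10>7.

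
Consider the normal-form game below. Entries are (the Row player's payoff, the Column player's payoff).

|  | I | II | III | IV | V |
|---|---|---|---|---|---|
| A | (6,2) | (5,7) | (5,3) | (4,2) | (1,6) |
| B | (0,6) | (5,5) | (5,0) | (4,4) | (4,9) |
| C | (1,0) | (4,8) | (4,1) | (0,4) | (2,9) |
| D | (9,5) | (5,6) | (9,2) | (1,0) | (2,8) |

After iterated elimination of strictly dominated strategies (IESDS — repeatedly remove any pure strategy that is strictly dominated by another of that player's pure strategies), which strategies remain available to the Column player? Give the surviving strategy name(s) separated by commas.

II, V

Column I is eliminated: V beats it against every remaining row (A: 6>2, B: 9>6, C: 9>0, D: 8>5).
The Row player's strategy C is strictly dominated by B (II: 5>4, III: 5>4, IV: 4>0, V: 4>2) and is removed.
The Column player's strategy III is strictly dominated by II (A: 7>3, B: 5>0, D: 6>2) and is removed.
For the Column player, II strictly dominates IV on the remaining rows (A: 7>2, B: 5>4, D: 6>0); eliminate IV.
Among the remaining strategies, none is strictly dominated by another pure strategy of the same player, so the elimination stops.
Surviving strategies — the Row player: {A, B, D}; the Column player: {II, V}.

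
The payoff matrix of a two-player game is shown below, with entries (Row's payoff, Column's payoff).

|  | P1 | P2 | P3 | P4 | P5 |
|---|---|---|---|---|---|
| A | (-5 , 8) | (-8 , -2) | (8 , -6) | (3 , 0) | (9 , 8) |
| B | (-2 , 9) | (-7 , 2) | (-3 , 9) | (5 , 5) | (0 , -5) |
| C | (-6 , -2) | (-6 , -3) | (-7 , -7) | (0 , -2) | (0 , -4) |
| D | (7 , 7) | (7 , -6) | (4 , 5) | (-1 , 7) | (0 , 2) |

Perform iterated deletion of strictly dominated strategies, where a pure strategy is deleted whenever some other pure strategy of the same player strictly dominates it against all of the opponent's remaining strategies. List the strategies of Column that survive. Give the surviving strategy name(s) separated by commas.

P1, P3, P4, P5

For Column, P1 strictly dominates P2 on the remaining rows (A: 8>-2, B: 9>2, C: -2>-3, D: 7>-6); eliminate P2.
Row C is eliminated: A beats it against every remaining column (P1: -5>-6, P3: 8>-7, P4: 3>0, P5: 9>0).
Among the remaining strategies, none is strictly dominated by another pure strategy of the same player, so the elimination stops.
Surviving strategies — Row: {A, B, D}; Column: {P1, P3, P4, P5}.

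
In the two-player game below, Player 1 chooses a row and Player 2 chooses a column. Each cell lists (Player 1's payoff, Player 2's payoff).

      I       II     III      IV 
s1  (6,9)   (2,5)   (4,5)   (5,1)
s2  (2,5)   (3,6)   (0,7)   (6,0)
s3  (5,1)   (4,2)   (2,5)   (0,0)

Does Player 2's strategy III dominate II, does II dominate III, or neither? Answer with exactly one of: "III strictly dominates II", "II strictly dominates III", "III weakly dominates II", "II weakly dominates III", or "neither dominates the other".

Compare III to II across every action of Player 1: s1: 5=5, s2: 7>6, s3: 5>2.
III is at least as good everywhere and strictly better somewhere (tied only at s1), so III weakly but not strictly dominates II.

III weakly dominates II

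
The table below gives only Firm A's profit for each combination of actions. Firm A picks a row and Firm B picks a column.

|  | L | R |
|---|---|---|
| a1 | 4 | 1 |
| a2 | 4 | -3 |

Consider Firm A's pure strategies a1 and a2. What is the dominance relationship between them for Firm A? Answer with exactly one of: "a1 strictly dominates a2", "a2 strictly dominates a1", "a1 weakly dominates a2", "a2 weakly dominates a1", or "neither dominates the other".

a1 weakly dominates a2

a1's payoffs vs a2's, by Firm B's action — L: 4=4, R: 1>-3.
a1 is at least as good everywhere and strictly better somewhere (tied only at L), so a1 weakly but not strictly dominates a2.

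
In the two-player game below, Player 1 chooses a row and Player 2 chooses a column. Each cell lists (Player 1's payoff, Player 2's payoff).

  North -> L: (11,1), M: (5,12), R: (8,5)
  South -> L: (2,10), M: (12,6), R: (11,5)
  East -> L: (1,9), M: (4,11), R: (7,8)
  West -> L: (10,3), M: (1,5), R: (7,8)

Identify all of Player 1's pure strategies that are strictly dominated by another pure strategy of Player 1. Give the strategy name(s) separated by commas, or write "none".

Nothing dominates North: South at L (11>2); East at L (11>1); West at L (11>10).
Nothing dominates South: North at M (12>5); East at L (2>1); West at M (12>1).
East is strictly dominated by North (L: 11>1, M: 5>4, R: 8>7).
West is strictly dominated by North (L: 11>10, M: 5>1, R: 8>7).

East, West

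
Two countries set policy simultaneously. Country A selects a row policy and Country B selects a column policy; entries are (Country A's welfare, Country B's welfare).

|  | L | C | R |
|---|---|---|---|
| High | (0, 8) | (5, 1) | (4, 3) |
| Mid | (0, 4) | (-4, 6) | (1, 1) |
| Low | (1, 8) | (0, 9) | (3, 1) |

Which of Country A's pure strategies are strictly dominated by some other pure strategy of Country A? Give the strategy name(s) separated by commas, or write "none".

Mid

High is not dominated — it holds its own against Mid at L (0=0); Low at C (5>0).
Low strictly dominates Mid — L: 1>0, C: 0>-4, R: 3>1.
Low: no other strategy beats it everywhere (High at L (1>0); Mid at L (1>0)).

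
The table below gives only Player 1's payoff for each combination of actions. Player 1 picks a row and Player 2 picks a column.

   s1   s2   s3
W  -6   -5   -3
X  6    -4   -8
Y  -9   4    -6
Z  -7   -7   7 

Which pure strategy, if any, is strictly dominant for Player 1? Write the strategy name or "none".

none

W fails to dominate X at s1 (-6<6).
X fails to dominate W at s3 (-8<-3).
Y fails to dominate W at s1 (-9<-6).
Z fails to dominate W at s1 (-7<-6).
No single strategy dominates all the others.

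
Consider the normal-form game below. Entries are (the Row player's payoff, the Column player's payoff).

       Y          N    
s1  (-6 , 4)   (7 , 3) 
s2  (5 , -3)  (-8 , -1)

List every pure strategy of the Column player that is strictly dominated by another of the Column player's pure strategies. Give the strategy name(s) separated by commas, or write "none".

Nothing dominates Y: N at s1 (4>3).
N is not dominated — it holds its own against Y at s2 (-1>-3).

none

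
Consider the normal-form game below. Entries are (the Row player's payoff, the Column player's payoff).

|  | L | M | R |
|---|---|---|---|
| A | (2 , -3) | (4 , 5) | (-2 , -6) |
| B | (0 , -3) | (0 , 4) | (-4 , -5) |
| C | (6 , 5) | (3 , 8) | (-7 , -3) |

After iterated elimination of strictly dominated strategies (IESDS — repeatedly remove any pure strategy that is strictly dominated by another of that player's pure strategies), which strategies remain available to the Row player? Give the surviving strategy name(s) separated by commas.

A

The Row player's strategy B is strictly dominated by A (L: 2>0, M: 4>0, R: -2>-4) and is removed.
Column L is eliminated: M beats it against every remaining row (A: 5>-3, C: 8>5).
For the Row player, A strictly dominates C on the remaining columns (M: 4>3, R: -2>-7); eliminate C.
The Column player's strategy R is strictly dominated by M (A: 5>-6) and is removed.
Among the remaining strategies, none is strictly dominated by another pure strategy of the same player, so the elimination stops.
Surviving strategies — the Row player: {A}; the Column player: {M}.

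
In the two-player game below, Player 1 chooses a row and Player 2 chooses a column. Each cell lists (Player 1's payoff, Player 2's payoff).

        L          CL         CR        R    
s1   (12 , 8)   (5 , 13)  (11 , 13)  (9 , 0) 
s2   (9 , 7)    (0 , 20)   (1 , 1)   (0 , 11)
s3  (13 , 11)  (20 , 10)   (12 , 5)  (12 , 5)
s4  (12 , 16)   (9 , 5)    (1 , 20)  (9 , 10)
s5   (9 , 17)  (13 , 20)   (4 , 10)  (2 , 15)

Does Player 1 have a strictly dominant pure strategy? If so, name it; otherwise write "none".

s3

s3 vs s1: L: 13>12, CL: 20>5, CR: 12>11, R: 12>9.
s3 vs s2: L: 13>9, CL: 20>0, CR: 12>1, R: 12>0.
s3 vs s4: L: 13>12, CL: 20>9, CR: 12>1, R: 12>9.
s3 vs s5: L: 13>9, CL: 20>13, CR: 12>4, R: 12>2.
s3 strictly beats every other strategy against every opponent action, so it is strictly dominant.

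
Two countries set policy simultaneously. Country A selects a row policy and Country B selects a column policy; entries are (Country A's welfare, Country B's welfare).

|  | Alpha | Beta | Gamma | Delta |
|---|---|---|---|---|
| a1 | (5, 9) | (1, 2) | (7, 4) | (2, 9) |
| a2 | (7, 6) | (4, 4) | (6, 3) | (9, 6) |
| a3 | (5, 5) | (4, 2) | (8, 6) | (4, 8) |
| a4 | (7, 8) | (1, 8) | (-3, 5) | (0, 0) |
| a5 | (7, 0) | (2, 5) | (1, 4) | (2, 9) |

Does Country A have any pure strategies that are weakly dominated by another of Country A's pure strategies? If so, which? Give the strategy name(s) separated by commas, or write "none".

a1: dominated, since a3 does at least as well everywhere (Alpha: 5=5, Beta: 4>1, Gamma: 8>7, Delta: 4>2).
a2: no other strategy beats it everywhere (a1 at Alpha (7>5); a3 at Alpha (7>5); a4 at Beta (4>1); a5 at Beta (4>2)).
a3 is not dominated — it holds its own against a1 at Beta (4>1); a2 at Gamma (8>6); a4 at Beta (4>1); a5 at Beta (4>2).
a4 is weakly dominated by a2 (Alpha: 7=7, Beta: 4>1, Gamma: 6>-3, Delta: 9>0).
a5: dominated, since a2 does at least as well everywhere (Alpha: 7=7, Beta: 4>2, Gamma: 6>1, Delta: 9>2).

a1, a4, a5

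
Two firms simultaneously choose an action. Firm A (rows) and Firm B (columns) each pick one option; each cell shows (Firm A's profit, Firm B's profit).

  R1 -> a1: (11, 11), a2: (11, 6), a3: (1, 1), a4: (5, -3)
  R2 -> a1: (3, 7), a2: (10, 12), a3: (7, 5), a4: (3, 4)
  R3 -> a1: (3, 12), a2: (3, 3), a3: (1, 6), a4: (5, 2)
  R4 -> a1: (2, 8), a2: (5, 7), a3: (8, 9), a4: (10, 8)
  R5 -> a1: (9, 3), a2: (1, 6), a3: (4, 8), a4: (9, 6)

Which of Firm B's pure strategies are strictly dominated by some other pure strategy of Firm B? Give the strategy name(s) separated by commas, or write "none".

a4

Nothing dominates a1: a2 at R1 (11>6); a3 at R1 (11>1); a4 at R1 (11>-3).
Nothing dominates a2: a1 at R2 (12>7); a3 at R1 (6>1); a4 at R1 (6>-3).
a3 is not dominated — it holds its own against a1 at R4 (9>8); a2 at R3 (6>3); a4 at R1 (1>-3).
a3 strictly dominates a4 — R1: 1>-3, R2: 5>4, R3: 6>2, R4: 9>8, R5: 8>6.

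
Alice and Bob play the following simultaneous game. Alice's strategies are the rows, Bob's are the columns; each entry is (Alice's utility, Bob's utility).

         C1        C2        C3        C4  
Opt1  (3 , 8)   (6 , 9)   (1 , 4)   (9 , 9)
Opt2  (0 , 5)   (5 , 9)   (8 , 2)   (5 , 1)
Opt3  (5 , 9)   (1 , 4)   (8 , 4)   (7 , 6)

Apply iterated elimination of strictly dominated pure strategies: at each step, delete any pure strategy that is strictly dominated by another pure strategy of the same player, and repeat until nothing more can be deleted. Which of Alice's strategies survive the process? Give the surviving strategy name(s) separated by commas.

Opt1, Opt3

For Bob, C1 strictly dominates C3 on the remaining rows (Opt1: 8>4, Opt2: 5>2, Opt3: 9>4); eliminate C3.
For Alice, Opt1 strictly dominates Opt2 on the remaining columns (C1: 3>0, C2: 6>5, C4: 9>5); eliminate Opt2.
Among the remaining strategies, none is strictly dominated by another pure strategy of the same player, so the elimination stops.
Surviving strategies — Alice: {Opt1, Opt3}; Bob: {C1, C2, C4}.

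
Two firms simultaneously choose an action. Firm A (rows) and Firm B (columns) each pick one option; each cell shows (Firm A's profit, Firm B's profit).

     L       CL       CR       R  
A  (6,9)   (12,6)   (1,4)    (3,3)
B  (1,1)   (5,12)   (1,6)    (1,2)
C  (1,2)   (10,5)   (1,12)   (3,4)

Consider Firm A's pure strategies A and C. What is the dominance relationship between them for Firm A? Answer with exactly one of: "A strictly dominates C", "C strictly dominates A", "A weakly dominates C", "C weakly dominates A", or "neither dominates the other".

A weakly dominates C

A's payoffs vs C's, by Firm B's action — L: 6>1, CL: 12>10, CR: 1=1, R: 3=3.
A is at least as good everywhere and strictly better somewhere (tied only at CR, R), so A weakly but not strictly dominates C.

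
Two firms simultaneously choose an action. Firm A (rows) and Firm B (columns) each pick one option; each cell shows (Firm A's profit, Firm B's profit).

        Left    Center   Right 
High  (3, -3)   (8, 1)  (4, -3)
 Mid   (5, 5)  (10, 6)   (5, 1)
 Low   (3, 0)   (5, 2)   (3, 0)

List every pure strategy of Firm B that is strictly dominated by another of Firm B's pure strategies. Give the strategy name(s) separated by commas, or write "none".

Left, Right

Left is strictly dominated by Center (High: 1>-3, Mid: 6>5, Low: 2>0).
Nothing dominates Center: Left at High (1>-3); Right at High (1>-3).
Right is strictly dominated by Center (High: 1>-3, Mid: 6>1, Low: 2>0).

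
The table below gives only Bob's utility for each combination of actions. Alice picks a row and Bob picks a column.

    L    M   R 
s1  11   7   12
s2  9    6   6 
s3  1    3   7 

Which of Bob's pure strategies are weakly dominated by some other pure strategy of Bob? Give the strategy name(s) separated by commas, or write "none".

Nothing dominates L: M at s1 (11>7); R at s2 (9>6).
M: dominated, since R does at least as well everywhere (s1: 12>7, s2: 6=6, s3: 7>3).
R: no other strategy beats it everywhere (L at s1 (12>11); M at s1 (12>7)).

M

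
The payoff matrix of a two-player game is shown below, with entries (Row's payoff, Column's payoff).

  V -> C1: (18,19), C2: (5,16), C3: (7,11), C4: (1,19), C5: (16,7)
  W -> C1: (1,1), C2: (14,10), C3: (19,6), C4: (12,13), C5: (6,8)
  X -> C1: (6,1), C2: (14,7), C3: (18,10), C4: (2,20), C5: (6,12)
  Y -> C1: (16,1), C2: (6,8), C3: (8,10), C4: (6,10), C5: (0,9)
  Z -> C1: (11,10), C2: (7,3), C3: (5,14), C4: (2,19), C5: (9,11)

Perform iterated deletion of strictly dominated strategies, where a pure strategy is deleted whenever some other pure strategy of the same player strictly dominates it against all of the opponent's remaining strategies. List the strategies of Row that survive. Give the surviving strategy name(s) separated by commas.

V, W, X, Y

For Column, C4 strictly dominates C2 on the remaining rows (V: 19>16, W: 13>10, X: 20>7, Y: 10>8, Z: 19>3); eliminate C2.
Column C5 is eliminated: C4 beats it against every remaining row (V: 19>7, W: 13>8, X: 20>12, Y: 10>9, Z: 19>11).
Row's strategy Z is strictly dominated by Y (C1: 16>11, C3: 8>5, C4: 6>2) and is removed.
Among the remaining strategies, none is strictly dominated by another pure strategy of the same player, so the elimination stops.
Surviving strategies — Row: {V, W, X, Y}; Column: {C1, C3, C4}.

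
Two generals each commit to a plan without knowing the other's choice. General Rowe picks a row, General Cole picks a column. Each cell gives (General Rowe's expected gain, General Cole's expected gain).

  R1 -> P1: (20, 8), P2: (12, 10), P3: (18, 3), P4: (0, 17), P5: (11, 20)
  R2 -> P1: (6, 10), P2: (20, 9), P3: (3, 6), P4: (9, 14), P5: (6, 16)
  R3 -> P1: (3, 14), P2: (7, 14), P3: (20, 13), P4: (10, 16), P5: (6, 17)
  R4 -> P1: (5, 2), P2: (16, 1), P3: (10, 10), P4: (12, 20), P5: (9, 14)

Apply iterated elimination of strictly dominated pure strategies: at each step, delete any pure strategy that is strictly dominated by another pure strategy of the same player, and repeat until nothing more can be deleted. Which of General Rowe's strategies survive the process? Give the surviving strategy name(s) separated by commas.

General Cole's strategy P1 is strictly dominated by P4 (R1: 17>8, R2: 14>10, R3: 16>14, R4: 20>2) and is removed.
Column P2 is eliminated: P4 beats it against every remaining row (R1: 17>10, R2: 14>9, R3: 16>14, R4: 20>1).
For General Rowe, R4 strictly dominates R2 on the remaining columns (P3: 10>3, P4: 12>9, P5: 9>6); eliminate R2.
General Cole's strategy P3 is strictly dominated by P4 (R1: 17>3, R3: 16>13, R4: 20>10) and is removed.
For General Rowe, R4 strictly dominates R3 on the remaining columns (P4: 12>10, P5: 9>6); eliminate R3.
Among the remaining strategies, none is strictly dominated by another pure strategy of the same player, so the elimination stops.
Surviving strategies — General Rowe: {R1, R4}; General Cole: {P4, P5}.

R1, R4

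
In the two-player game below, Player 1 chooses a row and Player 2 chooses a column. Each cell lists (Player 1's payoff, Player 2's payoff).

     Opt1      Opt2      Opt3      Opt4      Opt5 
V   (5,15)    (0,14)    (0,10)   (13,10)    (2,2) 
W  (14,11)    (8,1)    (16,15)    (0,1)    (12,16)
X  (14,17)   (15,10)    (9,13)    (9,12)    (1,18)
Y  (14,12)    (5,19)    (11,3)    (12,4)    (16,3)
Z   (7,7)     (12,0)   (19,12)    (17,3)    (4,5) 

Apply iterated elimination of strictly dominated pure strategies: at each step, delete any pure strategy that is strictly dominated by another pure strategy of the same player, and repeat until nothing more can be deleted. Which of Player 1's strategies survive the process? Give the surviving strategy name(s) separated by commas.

W, X, Y, Z

For Player 1, Z strictly dominates V on the remaining columns (Opt1: 7>5, Opt2: 12>0, Opt3: 19>0, Opt4: 17>13, Opt5: 4>2); eliminate V.
For Player 2, Opt1 strictly dominates Opt4 on the remaining rows (W: 11>1, X: 17>12, Y: 12>4, Z: 7>3); eliminate Opt4.
Among the remaining strategies, none is strictly dominated by another pure strategy of the same player, so the elimination stops.
Surviving strategies — Player 1: {W, X, Y, Z}; Player 2: {Opt1, Opt2, Opt3, Opt5}.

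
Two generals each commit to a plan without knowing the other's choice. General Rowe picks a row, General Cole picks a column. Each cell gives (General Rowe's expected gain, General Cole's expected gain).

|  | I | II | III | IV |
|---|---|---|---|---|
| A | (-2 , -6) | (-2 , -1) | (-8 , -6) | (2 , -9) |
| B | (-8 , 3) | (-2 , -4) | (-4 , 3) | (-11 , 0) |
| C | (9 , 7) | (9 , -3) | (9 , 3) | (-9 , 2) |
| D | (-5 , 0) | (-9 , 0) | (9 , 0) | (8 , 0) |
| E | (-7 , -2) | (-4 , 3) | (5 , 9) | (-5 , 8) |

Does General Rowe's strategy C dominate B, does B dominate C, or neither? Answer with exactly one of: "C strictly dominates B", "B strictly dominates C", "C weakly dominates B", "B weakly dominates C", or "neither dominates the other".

C's payoffs vs B's, by General Cole's action — I: 9>-8, II: 9>-2, III: 9>-4, IV: -9>-11.
C gives a strictly higher payoff against each opponent action, so C strictly dominates B.

C strictly dominates B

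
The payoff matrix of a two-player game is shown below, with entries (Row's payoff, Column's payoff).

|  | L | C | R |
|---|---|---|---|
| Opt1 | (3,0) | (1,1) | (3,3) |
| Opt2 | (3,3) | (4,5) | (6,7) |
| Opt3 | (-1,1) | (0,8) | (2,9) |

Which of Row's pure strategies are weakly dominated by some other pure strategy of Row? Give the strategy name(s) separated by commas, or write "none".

Opt1: dominated, since Opt2 does at least as well everywhere (L: 3=3, C: 4>1, R: 6>3).
Opt2: no other strategy beats it everywhere (Opt1 at C (4>1); Opt3 at L (3>-1)).
Opt1 weakly dominates Opt3 — L: 3>-1, C: 1>0, R: 3>2.

Opt1, Opt3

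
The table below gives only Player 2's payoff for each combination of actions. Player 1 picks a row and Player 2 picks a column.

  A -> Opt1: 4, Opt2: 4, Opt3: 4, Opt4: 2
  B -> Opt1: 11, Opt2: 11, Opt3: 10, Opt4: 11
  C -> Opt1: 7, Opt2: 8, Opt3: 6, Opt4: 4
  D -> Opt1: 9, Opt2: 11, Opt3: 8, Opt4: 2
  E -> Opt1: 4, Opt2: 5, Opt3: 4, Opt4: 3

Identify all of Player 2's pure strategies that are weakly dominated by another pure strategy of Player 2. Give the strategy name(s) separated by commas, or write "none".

Opt1, Opt3, Opt4

Opt2 weakly dominates Opt1 — A: 4=4, B: 11=11, C: 8>7, D: 11>9, E: 5>4.
Opt2 is not dominated — it holds its own against Opt1 at C (8>7); Opt3 at B (11>10); Opt4 at A (4>2).
Opt3: dominated, since Opt1 does at least as well everywhere (A: 4=4, B: 11>10, C: 7>6, D: 9>8, E: 4=4).
Opt4 is weakly dominated by Opt1 (A: 4>2, B: 11=11, C: 7>4, D: 9>2, E: 4>3).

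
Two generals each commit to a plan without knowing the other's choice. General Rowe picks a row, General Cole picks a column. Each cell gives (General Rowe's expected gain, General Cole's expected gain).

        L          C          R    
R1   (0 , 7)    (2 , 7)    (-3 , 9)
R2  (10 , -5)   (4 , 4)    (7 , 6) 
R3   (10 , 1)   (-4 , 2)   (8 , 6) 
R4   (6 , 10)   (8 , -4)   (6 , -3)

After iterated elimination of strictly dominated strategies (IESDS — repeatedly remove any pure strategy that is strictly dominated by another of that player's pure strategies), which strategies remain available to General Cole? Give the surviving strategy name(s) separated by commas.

R

General Rowe's strategy R1 is strictly dominated by R2 (L: 10>0, C: 4>2, R: 7>-3) and is removed.
General Cole's strategy C is strictly dominated by R (R2: 6>4, R3: 6>2, R4: -3>-4) and is removed.
General Rowe's strategy R4 is strictly dominated by R2 (L: 10>6, R: 7>6) and is removed.
For General Cole, R strictly dominates L on the remaining rows (R2: 6>-5, R3: 6>1); eliminate L.
General Rowe's strategy R2 is strictly dominated by R3 (R: 8>7) and is removed.
Among the remaining strategies, none is strictly dominated by another pure strategy of the same player, so the elimination stops.
Surviving strategies — General Rowe: {R3}; General Cole: {R}.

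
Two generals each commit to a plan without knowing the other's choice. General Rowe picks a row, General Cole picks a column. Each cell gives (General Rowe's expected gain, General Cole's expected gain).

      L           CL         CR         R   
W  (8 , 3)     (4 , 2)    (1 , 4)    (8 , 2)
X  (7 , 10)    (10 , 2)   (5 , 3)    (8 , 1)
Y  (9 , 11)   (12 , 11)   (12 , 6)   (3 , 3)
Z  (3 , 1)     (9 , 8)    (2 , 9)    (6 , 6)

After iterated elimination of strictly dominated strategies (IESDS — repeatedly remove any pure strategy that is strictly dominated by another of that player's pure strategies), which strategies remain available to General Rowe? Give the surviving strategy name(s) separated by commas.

Row Z is eliminated: X beats it against every remaining column (L: 7>3, CL: 10>9, CR: 5>2, R: 8>6).
General Cole's strategy R is strictly dominated by L (W: 3>2, X: 10>1, Y: 11>3) and is removed.
For General Rowe, Y strictly dominates W on the remaining columns (L: 9>8, CL: 12>4, CR: 12>1); eliminate W.
General Rowe's strategy X is strictly dominated by Y (L: 9>7, CL: 12>10, CR: 12>5) and is removed.
For General Cole, L strictly dominates CR on the remaining rows (Y: 11>6); eliminate CR.
Among the remaining strategies, none is strictly dominated by another pure strategy of the same player, so the elimination stops.
Surviving strategies — General Rowe: {Y}; General Cole: {L, CL}.

Y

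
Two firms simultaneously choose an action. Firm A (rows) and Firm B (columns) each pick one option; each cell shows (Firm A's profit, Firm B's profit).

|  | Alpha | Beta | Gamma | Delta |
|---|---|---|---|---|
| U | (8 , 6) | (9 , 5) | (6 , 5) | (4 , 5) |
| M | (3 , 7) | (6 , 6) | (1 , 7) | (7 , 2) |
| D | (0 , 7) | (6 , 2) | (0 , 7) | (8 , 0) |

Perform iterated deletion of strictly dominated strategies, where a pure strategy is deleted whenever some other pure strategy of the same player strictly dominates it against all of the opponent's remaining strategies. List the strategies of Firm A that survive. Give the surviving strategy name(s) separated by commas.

U

Column Beta is eliminated: Alpha beats it against every remaining row (U: 6>5, M: 7>6, D: 7>2).
Column Delta is eliminated: Alpha beats it against every remaining row (U: 6>5, M: 7>2, D: 7>0).
Row M is eliminated: U beats it against every remaining column (Alpha: 8>3, Gamma: 6>1).
Firm A's strategy D is strictly dominated by U (Alpha: 8>0, Gamma: 6>0) and is removed.
Column Gamma is eliminated: Alpha beats it against every remaining row (U: 6>5).
Among the remaining strategies, none is strictly dominated by another pure strategy of the same player, so the elimination stops.
Surviving strategies — Firm A: {U}; Firm B: {Alpha}.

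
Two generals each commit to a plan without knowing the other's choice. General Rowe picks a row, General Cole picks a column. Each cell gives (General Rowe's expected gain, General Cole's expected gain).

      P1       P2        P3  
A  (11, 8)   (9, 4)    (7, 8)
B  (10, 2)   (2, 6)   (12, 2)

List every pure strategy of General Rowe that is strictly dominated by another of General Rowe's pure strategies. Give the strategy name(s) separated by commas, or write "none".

none

Nothing dominates A: B at P1 (11>10).
B: no other strategy beats it everywhere (A at P3 (12>7)).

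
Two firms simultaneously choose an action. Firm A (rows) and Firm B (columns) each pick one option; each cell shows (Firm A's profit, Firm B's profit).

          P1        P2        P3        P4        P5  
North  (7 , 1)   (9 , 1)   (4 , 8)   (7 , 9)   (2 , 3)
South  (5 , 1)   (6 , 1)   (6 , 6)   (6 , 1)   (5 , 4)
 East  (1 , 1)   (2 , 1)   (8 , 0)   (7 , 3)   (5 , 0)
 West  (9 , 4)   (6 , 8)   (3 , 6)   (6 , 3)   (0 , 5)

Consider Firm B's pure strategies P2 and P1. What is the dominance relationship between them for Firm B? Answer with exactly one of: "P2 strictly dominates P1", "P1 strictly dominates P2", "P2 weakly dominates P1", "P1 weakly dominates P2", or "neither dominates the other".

P2's payoffs vs P1's, by Firm A's action — North: 1=1, South: 1=1, East: 1=1, West: 8>4.
P2 is at least as good everywhere and strictly better somewhere (tied only at North, South, East), so P2 weakly but not strictly dominates P1.

P2 weakly dominates P1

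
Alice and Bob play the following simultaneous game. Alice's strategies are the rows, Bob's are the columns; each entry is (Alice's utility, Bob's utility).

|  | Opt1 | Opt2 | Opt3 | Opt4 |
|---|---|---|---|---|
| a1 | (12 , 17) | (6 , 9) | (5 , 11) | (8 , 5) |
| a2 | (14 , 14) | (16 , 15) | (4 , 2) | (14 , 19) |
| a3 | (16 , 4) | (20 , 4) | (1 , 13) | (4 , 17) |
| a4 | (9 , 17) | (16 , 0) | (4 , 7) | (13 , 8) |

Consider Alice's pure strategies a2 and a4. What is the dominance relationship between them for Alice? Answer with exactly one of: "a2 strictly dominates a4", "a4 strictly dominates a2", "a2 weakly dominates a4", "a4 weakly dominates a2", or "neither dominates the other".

a2 weakly dominates a4

a2's payoffs vs a4's, by Bob's action — Opt1: 14>9, Opt2: 16=16, Opt3: 4=4, Opt4: 14>13.
a2 is at least as good everywhere and strictly better somewhere (tied only at Opt2, Opt3), so a2 weakly but not strictly dominates a4.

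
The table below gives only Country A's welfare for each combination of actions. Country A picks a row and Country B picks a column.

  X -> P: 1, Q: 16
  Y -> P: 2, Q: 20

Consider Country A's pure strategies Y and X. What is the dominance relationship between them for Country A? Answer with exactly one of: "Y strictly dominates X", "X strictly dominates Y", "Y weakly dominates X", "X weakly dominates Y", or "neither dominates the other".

Y strictly dominates X

Y's payoffs vs X's, by Country B's action — P: 2>1, Q: 20>16.
Y gives a strictly higher payoff against each choice by Country B, so Y strictly dominates X.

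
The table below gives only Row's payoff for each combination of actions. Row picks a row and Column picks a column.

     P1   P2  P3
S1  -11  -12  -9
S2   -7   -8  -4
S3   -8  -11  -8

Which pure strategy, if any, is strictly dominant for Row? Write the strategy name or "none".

S2

S2 vs S1: P1: -7>-11, P2: -8>-12, P3: -4>-9.
S2 vs S3: P1: -7>-8, P2: -8>-11, P3: -4>-8.
S2 strictly beats every other strategy against every opponent action, so it is strictly dominant.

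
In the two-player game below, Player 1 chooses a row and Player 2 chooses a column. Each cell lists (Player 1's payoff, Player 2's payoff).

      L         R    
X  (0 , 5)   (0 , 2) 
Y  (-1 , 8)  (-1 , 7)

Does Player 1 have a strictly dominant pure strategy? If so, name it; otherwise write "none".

X

X vs Y: L: 0>-1, R: 0>-1.
X strictly beats every other strategy against every opponent action, so it is strictly dominant.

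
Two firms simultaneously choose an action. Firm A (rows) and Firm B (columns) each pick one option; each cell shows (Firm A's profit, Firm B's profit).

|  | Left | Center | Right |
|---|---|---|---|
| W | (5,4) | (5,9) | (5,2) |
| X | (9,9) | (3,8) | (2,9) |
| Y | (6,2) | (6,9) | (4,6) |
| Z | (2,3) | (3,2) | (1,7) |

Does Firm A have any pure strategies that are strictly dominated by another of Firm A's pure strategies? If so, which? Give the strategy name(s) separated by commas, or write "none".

W is not dominated — it holds its own against X at Center (5>3); Y at Right (5>4); Z at Left (5>2).
Nothing dominates X: W at Left (9>5); Y at Left (9>6); Z at Left (9>2).
Y is not dominated — it holds its own against W at Left (6>5); X at Center (6>3); Z at Left (6>2).
Z: dominated, since W does at least as well everywhere (Left: 5>2, Center: 5>3, Right: 5>1).

Z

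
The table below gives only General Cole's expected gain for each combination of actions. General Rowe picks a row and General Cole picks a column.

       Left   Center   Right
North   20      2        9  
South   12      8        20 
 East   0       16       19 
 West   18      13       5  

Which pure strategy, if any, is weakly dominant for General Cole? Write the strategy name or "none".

Left fails to dominate Center at East (0<16).
Center fails to dominate Left at North (2<20).
Right fails to dominate Left at North (9<20).
No single strategy dominates all the others.

none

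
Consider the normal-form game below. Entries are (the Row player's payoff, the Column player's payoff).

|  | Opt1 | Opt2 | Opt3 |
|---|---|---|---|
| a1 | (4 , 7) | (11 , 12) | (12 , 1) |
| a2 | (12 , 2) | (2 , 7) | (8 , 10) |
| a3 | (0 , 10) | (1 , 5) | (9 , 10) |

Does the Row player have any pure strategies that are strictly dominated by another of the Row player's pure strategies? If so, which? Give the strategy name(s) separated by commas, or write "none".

a3

a1 is not dominated — it holds its own against a2 at Opt2 (11>2); a3 at Opt1 (4>0).
Nothing dominates a2: a1 at Opt1 (12>4); a3 at Opt1 (12>0).
a1 strictly dominates a3 — Opt1: 4>0, Opt2: 11>1, Opt3: 12>9.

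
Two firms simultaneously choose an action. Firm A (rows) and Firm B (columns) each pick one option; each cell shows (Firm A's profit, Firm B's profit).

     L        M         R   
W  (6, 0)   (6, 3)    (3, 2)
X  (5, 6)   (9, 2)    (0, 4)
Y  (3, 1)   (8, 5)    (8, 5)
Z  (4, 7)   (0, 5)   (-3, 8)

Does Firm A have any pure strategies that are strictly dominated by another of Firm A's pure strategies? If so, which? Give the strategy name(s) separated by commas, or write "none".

Z

W: no other strategy beats it everywhere (X at L (6>5); Y at L (6>3); Z at L (6>4)).
X is not dominated — it holds its own against W at M (9>6); Y at L (5>3); Z at L (5>4).
Y: no other strategy beats it everywhere (W at M (8>6); X at R (8>0); Z at M (8>0)).
W strictly dominates Z — L: 6>4, M: 6>0, R: 3>-3.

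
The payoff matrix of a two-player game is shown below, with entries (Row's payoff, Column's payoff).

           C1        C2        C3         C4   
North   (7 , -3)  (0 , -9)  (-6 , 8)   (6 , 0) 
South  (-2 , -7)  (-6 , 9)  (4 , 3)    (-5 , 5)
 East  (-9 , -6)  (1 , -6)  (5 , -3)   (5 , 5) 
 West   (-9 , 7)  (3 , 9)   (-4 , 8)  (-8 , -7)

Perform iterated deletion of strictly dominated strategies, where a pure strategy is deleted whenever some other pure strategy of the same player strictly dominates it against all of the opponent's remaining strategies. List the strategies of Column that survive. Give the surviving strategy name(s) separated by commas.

Column C1 is eliminated: C3 beats it against every remaining row (North: 8>-3, South: 3>-7, East: -3>-6, West: 8>7).
Row's strategy South is strictly dominated by East (C2: 1>-6, C3: 5>4, C4: 5>-5) and is removed.
Among the remaining strategies, none is strictly dominated by another pure strategy of the same player, so the elimination stops.
Surviving strategies — Row: {North, East, West}; Column: {C2, C3, C4}.

C2, C3, C4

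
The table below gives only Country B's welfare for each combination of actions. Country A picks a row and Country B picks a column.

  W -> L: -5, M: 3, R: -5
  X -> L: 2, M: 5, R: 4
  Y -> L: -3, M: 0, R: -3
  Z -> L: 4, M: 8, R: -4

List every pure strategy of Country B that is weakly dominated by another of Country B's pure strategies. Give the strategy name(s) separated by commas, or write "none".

L, R

L: dominated, since M does at least as well everywhere (W: 3>-5, X: 5>2, Y: 0>-3, Z: 8>4).
Nothing dominates M: L at W (3>-5); R at W (3>-5).
R: dominated, since M does at least as well everywhere (W: 3>-5, X: 5>4, Y: 0>-3, Z: 8>-4).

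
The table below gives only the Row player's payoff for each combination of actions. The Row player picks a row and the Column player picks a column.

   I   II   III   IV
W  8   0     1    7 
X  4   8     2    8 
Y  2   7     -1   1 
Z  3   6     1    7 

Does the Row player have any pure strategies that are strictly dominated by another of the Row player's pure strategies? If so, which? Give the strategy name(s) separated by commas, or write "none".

Nothing dominates W: X at I (8>4); Y at I (8>2); Z at I (8>3).
X is not dominated — it holds its own against W at II (8>0); Y at I (4>2); Z at I (4>3).
X strictly dominates Y — I: 4>2, II: 8>7, III: 2>-1, IV: 8>1.
Z is strictly dominated by X (I: 4>3, II: 8>6, III: 2>1, IV: 8>7).

Y, Z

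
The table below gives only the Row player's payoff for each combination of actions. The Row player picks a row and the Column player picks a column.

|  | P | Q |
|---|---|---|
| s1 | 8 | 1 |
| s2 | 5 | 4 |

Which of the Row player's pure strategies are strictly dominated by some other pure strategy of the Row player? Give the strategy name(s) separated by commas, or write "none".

none

s1: no other strategy beats it everywhere (s2 at P (8>5)).
s2: no other strategy beats it everywhere (s1 at Q (4>1)).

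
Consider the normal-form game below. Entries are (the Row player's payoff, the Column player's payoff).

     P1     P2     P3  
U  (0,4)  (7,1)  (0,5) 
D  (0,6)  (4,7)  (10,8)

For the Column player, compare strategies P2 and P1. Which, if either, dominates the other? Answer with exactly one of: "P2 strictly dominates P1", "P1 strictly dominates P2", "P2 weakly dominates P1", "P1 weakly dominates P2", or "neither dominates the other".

Compare P2 to P1 across every action of the Row player: U: 1<4, D: 7>6.
P2 does better at D but worse at U; neither strategy dominates the other.

neither dominates the other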